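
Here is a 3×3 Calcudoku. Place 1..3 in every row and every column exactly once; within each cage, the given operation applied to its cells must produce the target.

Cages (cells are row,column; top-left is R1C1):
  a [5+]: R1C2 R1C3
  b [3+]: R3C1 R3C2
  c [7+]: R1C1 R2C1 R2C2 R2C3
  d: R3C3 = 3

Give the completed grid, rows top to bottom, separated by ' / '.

The 4 cells of cage c must have sum 7, leaving R1C1 = 1.
Column 1 already has 1, which forces R3C1 = 2.
Row 3 already has 2, leaving R3C2 = 1.
D is a freebie; hence R3C3 = 3.
The two cells of cage a must have sum 5, leaving R1C2 = 3.
Column 3 already has 3; hence R1C3 = 2.
2 is placed in column 1; hence R2C1 = 3.
Cage c needs sum 7, leaving R2C2 = 2.
Cage c has sum 7; hence R2C3 = 1.

1 3 2 / 3 2 1 / 2 1 3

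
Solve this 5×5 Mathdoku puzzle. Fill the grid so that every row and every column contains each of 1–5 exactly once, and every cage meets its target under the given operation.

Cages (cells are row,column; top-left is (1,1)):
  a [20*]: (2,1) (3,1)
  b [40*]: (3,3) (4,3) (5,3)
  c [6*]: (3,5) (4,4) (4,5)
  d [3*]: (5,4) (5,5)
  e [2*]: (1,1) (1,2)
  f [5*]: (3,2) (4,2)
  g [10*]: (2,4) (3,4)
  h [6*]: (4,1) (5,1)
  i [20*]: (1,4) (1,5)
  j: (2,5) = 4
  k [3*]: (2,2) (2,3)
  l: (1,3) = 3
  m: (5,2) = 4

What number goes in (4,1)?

Cage l is given, which forces (1,3) = 3.
3 is placed in column 3, leaving (2,3) = 1.
J is a freebie, so (2,5) = 4.
Cage m is a single given cell, leaving (5,2) = 4.
Cage i's pair has product 20, which forces (1,4) = 4.
Column 5 already has 4, leaving (1,5) = 5.
Row 2 now contains 4; hence (2,1) = 5.
1 is placed in row 2, leaving (2,2) = 3.
5 is placed in row 2, so (2,4) = 2.
Cage a's pair has product 20, so (3,1) = 4.
2 is placed in column 4; hence (3,4) = 5.
Row 3 already has 5, which forces (3,2) = 1.
Row 3 already has 5; hence (3,3) = 2.
2 is placed in row 3, leaving (3,5) = 3.
Cage f needs two cells with product 5; hence (4,2) = 5.
The 3 cells of cage b must have product 40, which forces (4,3) = 4.
Cage b has product 40; hence (5,3) = 5.
Column 5 now contains 3; hence (5,5) = 1.
Cage e needs two cells with product 2, which forces (1,1) = 1.
Column 2 already has 1, which forces (1,2) = 2.
Cage c has product 6, so (4,4) = 1.
Column 5 now contains 1, which forces (4,5) = 2.
1 is placed in row 5, leaving (5,4) = 3.
2 is placed in row 4, so (4,1) = 3.
3 is placed in row 5; hence (5,1) = 2.
Completed grid: 1 2 3 4 5 / 5 3 1 2 4 / 4 1 2 5 3 / 3 5 4 1 2 / 2 4 5 3 1.

3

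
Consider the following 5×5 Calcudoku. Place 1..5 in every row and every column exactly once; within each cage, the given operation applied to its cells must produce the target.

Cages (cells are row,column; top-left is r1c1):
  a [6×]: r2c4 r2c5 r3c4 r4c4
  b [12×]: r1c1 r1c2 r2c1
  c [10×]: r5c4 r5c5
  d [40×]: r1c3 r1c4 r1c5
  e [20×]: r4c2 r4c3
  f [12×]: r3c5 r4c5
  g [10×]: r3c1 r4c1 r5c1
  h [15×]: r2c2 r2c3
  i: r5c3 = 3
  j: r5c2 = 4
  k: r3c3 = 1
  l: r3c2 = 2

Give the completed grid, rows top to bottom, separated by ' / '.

Cage a has product 6, so r2c5 = 1.
Cage l is a single given cell, so r3c2 = 2.
Cage k is given, leaving r3c3 = 1.
1 is placed in row 3, which forces r3c4 = 3.
3 is placed in row 3; hence r3c5 = 4.
Column 5 now contains 4, which forces r4c5 = 3.
Cage j is given, which forces r5c2 = 4.
Cage i is given, so r5c3 = 3.
The two cells of cage h must have product 15; hence r2c2 = 3.
Column 3 now contains 3, which forces r2c3 = 5.
Column 4 already has 3, so r2c4 = 2.
1 is placed in row 3, which forces r3c1 = 5.
4 is placed in column 2, so r4c2 = 5.
Cage e's pair has product 20, which forces r4c3 = 4.
The 4 cells of cage a must have product 6, which forces r4c4 = 1.
Column 4 already has 2, leaving r5c4 = 5.
5 is placed in row 5, which forces r5c5 = 2.
Cage b needs product 12; hence r1c1 = 3.
3 is placed in column 2, which forces r1c2 = 1.
4 is placed in column 3, which forces r1c3 = 2.
5 is placed in column 4, which forces r1c4 = 4.
Column 5 now contains 2, which forces r1c5 = 5.
Row 2 already has 3, leaving r2c1 = 4.
Row 4 now contains 1, which forces r4c1 = 2.
2 is placed in row 5, so r5c1 = 1.

3 1 2 4 5 / 4 3 5 2 1 / 5 2 1 3 4 / 2 5 4 1 3 / 1 4 3 5 2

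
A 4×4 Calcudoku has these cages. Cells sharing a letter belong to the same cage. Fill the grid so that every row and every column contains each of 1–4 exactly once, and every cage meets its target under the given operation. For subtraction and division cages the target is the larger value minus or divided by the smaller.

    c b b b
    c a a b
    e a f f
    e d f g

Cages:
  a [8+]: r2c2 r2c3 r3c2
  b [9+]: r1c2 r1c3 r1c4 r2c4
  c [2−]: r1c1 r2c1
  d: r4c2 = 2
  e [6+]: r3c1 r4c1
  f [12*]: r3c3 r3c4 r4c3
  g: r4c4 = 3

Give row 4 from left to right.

D is a freebie; hence r4c2 = 2.
Cage g is given, which forces r4c4 = 3.
The two cells of cage e must have sum 6; hence r3c1 = 2.
The 3 cells of cage f must have product 12, so r3c3 = 3.
Row 4 already has 2, leaving r4c1 = 4.
4 is placed in row 4, so r4c3 = 1.
Column 3 now contains 1; hence r1c3 = 2.
Cage a has sum 8; hence r2c2 = 3.
Column 3 now contains 1, leaving r2c3 = 4.
Cage b has sum 9; hence r2c4 = 2.
Cage a has sum 8, leaving r3c2 = 1.
Cage f has product 12; hence r3c4 = 4.
The two cells of cage c must have difference 2, so r1c1 = 3.
Column 2 now contains 1, which forces r1c2 = 4.
Column 4 now contains 4; hence r1c4 = 1.
3 is placed in row 2, which forces r2c1 = 1.
Completed grid: 3 4 2 1 / 1 3 4 2 / 2 1 3 4 / 4 2 1 3.

4 2 1 3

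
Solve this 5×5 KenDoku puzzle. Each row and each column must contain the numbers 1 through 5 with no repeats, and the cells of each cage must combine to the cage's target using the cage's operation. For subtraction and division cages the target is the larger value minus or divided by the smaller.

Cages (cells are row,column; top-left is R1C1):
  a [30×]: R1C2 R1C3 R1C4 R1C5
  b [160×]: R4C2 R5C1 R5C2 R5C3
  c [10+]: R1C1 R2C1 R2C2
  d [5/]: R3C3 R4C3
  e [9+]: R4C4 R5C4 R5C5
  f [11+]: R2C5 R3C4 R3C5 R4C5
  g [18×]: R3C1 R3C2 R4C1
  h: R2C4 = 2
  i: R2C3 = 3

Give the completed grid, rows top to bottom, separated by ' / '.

4 1 2 3 5 / 1 5 3 2 4 / 2 3 5 4 1 / 3 4 1 5 2 / 5 2 4 1 3

Cage i is a single given cell, which forces R2C3 = 3.
Cage h is given, so R2C4 = 2.
The 3 cells of cage g must have product 18; hence R3C1 = 2.
Cage g needs product 18, which forces R3C2 = 3.
Cage g needs product 18, leaving R4C1 = 3.
Cage b needs product 160, which forces R4C2 = 4.
In row 1, 4 can only go at R1C1, so R1C1 = 4.
Column 1 now contains 4; hence R5C1 = 5.
The 4 cells of cage b must have product 160; hence R5C2 = 2.
Cage b needs product 160; hence R5C3 = 4.
5 is placed in column 1, so R2C1 = 1.
The 3 cells of cage c must have sum 10, so R2C2 = 5.
Row 2 now contains 5, leaving R2C5 = 4.
The 3 cells of cage e must have sum 9, so R4C4 = 5.
Column 2 now contains 5, which forces R1C2 = 1.
The 4 cells of cage a must have product 30, so R1C4 = 3.
Cage d needs two cells with quotient 5, so R3C3 = 5.
Row 3 already has 5; hence R3C5 = 1.
Row 4 now contains 5, so R4C3 = 1.
Column 5 now contains 1, so R4C5 = 2.
3 is placed in column 4; hence R5C4 = 1.
Column 5 now contains 1, leaving R5C5 = 3.
5 is placed in column 3, so R1C3 = 2.
2 is placed in column 5, which forces R1C5 = 5.
Row 3 already has 1, leaving R3C4 = 4.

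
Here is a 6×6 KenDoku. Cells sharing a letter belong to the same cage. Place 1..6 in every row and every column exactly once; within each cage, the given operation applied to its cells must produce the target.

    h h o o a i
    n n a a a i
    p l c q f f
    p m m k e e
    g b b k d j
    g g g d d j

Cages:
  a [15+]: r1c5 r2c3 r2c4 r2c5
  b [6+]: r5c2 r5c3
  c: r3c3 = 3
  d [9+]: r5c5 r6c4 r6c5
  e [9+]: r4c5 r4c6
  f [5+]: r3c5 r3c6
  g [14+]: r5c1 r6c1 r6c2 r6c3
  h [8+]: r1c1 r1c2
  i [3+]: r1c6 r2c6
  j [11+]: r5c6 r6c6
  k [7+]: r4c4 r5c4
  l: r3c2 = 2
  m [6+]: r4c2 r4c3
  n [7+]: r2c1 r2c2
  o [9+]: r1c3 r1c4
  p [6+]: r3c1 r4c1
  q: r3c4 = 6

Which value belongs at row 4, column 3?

2

Cage l is given; hence r3c2 = 2.
C is a freebie; hence r3c3 = 3.
Cage q is a single given cell, leaving r3c4 = 6.
Row 3 needs a 5, and only r3c1 is open for it.
The two cells of cage p must have sum 6; hence r4c1 = 1.
The two cells of cage m must have sum 6; hence r4c2 = 4.
The two cells of cage m must have sum 6; hence r4c3 = 2.
Row 4 needs a 5, and only r4c4 is open for it.
Cage k needs two cells with sum 7, leaving r5c4 = 2.
In column 6, 3 can only go at r4c6, so r4c6 = 3.
3 is placed in row 4, leaving r4c5 = 6.
The only place for 4 in column 6 is r3c6.
4 is placed in row 3, so r3c5 = 1.
Row 1 needs a 1, and only r1c6 is open for it.
1 is placed in column 6, so r2c6 = 2.
In row 1, 4 can only go at r1c4, so r1c4 = 4.
The two cells of cage o must have sum 9, so r1c3 = 5.
Column 3 already has 5, so r5c3 = 1.
Cage h needs two cells with sum 8, so r1c1 = 2.
Row 1 now contains 5, leaving r1c2 = 6.
2 is placed in row 1; hence r1c5 = 3.
1 is placed in row 5; hence r5c2 = 5.
5 is placed in row 5; hence r5c5 = 4.
5 is placed in row 5, which forces r5c6 = 6.
Column 6 now contains 6, so r6c6 = 5.
Column 5 now contains 4; hence r2c5 = 5.
Row 5 now contains 6, so r5c1 = 3.
Cage g needs sum 14; hence r6c2 = 1.
Cage d has sum 9; hence r6c4 = 3.
5 is placed in row 6, so r6c5 = 2.
Cage n needs two cells with sum 7, leaving r2c1 = 4.
Column 2 already has 1, which forces r2c2 = 3.
Cage a has sum 15, leaving r2c3 = 6.
Column 4 now contains 3, which forces r2c4 = 1.
Column 1 now contains 4, which forces r6c1 = 6.
Column 3 now contains 6; hence r6c3 = 4.
Completed grid: 2 6 5 4 3 1 / 4 3 6 1 5 2 / 5 2 3 6 1 4 / 1 4 2 5 6 3 / 3 5 1 2 4 6 / 6 1 4 3 2 5.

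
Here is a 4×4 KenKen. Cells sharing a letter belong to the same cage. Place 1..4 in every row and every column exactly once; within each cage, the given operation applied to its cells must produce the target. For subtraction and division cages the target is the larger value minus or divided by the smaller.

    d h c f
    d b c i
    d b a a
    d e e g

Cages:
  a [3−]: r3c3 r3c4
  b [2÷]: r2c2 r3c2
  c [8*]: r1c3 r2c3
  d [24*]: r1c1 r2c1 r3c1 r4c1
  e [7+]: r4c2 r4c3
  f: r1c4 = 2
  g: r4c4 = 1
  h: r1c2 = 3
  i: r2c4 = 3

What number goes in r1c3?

H is a freebie, leaving r1c2 = 3.
Cage f is a single given cell; hence r1c4 = 2.
Cage i is a single given cell, leaving r2c4 = 3.
Column 2 already has 3, which forces r4c2 = 4.
4 is placed in row 4, which forces r4c3 = 3.
Cage g is given, so r4c4 = 1.
Row 1 already has 2, which forces r1c3 = 4.
Cage c needs two cells with product 8, leaving r2c3 = 2.
Cage d needs product 24, which forces r3c1 = 3.
Cage a needs two cells with difference 3, which forces r3c3 = 1.
Column 4 now contains 1, so r3c4 = 4.
Row 4 now contains 1, leaving r4c1 = 2.
4 is placed in row 1; hence r1c1 = 1.
Cage d has product 24; hence r2c1 = 4.
2 is placed in row 2; hence r2c2 = 1.
Row 3 already has 1; hence r3c2 = 2.
The full grid is 1 3 4 2 / 4 1 2 3 / 3 2 1 4 / 2 4 3 1.

4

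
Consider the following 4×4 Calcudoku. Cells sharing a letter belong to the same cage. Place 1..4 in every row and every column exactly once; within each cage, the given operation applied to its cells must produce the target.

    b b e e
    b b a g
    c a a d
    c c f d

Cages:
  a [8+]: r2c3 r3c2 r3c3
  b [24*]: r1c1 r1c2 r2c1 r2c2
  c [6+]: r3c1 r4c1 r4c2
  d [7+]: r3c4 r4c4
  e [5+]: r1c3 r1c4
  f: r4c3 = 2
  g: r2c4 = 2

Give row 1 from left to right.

3 2 4 1

Cage g is a single given cell, leaving r2c4 = 2.
Cage f is given, so r4c3 = 2.
Row 3 needs a 2, and only r3c1 is open for it.
Cage b needs product 24, which forces r1c2 = 2.
Row 1 needs a 3, and only r1c1 is open for it.
Column 1 already has 3, which forces r4c1 = 1.
Cage c needs sum 6, so r4c2 = 3.
Row 4 now contains 3, so r4c4 = 4.
The two cells of cage e must have sum 5, which forces r1c3 = 4.
4 is placed in column 4, which forces r1c4 = 1.
Column 1 now contains 1, so r2c1 = 4.
Cage b needs product 24; hence r2c2 = 1.
Row 2 already has 1, leaving r2c3 = 3.
Column 2 already has 1; hence r3c2 = 4.
Column 3 already has 3, which forces r3c3 = 1.
4 is placed in column 4; hence r3c4 = 3.
The full grid is 3 2 4 1 / 4 1 3 2 / 2 4 1 3 / 1 3 2 4.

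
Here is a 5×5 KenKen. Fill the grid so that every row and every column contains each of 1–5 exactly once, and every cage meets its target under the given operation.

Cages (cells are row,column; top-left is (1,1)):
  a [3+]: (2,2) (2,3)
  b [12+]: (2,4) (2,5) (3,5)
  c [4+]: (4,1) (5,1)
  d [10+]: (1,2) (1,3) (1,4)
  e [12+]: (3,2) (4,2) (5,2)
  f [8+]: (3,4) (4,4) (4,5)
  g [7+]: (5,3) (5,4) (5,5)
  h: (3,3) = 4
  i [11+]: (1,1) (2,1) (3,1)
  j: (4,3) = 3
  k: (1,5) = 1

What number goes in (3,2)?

Cage k is given, leaving (1,5) = 1.
H is a freebie, which forces (3,3) = 4.
Cage j is given, so (4,3) = 3.
Row 4 now contains 3; hence (4,1) = 1.
Cage c needs two cells with sum 4, so (5,1) = 3.
Cage e has sum 12, so (3,2) = 3.
3 is placed in row 3, so (3,5) = 5.
5 is placed in column 5, leaving (4,5) = 2.
2 is placed in column 5, leaving (5,5) = 4.
The 3 cells of cage d must have sum 10, leaving (1,4) = 3.
The 3 cells of cage b must have sum 12, so (2,4) = 4.
Column 5 already has 4, leaving (2,5) = 3.
Row 3 already has 5; hence (3,1) = 2.
Row 3 already has 2, which forces (3,4) = 1.
Cage e has sum 12; hence (4,2) = 4.
Column 4 now contains 4, leaving (4,4) = 5.
Row 5 now contains 4, which forces (5,2) = 5.
Column 4 now contains 1, so (5,4) = 2.
Cage i needs sum 11, so (1,1) = 4.
Column 2 already has 5, which forces (1,2) = 2.
Cage d needs sum 10, leaving (1,3) = 5.
4 is placed in row 2, which forces (2,1) = 5.
Column 2 already has 2; hence (2,2) = 1.
Row 2 already has 1, leaving (2,3) = 2.
2 is placed in row 5, which forces (5,3) = 1.
Completed grid: 4 2 5 3 1 / 5 1 2 4 3 / 2 3 4 1 5 / 1 4 3 5 2 / 3 5 1 2 4.

3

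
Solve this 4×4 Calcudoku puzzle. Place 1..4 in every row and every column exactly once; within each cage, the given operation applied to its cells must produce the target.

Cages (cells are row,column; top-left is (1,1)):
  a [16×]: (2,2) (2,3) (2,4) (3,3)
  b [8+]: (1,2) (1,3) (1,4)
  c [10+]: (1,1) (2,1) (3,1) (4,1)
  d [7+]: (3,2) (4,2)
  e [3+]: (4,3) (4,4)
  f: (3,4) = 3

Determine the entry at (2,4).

1

Cage a needs product 16, which forces (3,3) = 2.
Cage f is given, so (3,4) = 3.
Column 3 now contains 2, so (4,3) = 1.
Row 4 now contains 1, leaving (4,4) = 2.
The 4 cells of cage a must have product 16, leaving (2,2) = 2.
1 is placed in column 3, which forces (2,3) = 4.
Cage a has product 16, so (2,4) = 1.
Row 3 now contains 3, so (3,2) = 4.
The two cells of cage d must have sum 7; hence (4,2) = 3.
Cage c needs sum 10, leaving (1,1) = 2.
Column 2 now contains 3, leaving (1,2) = 1.
Column 3 already has 4, which forces (1,3) = 3.
1 is placed in column 4, so (1,4) = 4.
Row 2 already has 1; hence (2,1) = 3.
Row 3 already has 4, which forces (3,1) = 1.
Row 4 now contains 3, so (4,1) = 4.
Completed grid: 2 1 3 4 / 3 2 4 1 / 1 4 2 3 / 4 3 1 2.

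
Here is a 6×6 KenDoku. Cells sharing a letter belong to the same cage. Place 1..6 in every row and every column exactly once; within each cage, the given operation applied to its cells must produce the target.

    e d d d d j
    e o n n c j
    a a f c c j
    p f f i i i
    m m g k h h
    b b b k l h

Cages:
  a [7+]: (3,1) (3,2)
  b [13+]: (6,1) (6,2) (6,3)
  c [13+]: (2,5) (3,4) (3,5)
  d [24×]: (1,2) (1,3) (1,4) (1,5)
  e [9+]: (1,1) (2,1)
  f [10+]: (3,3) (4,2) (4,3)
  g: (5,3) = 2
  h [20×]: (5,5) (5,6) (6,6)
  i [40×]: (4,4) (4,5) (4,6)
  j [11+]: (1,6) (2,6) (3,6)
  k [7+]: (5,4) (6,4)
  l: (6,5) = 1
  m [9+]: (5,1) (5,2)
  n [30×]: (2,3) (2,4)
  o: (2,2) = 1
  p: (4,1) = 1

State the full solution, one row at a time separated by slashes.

5 2 4 1 3 6 / 4 1 5 6 2 3 / 3 4 1 5 6 2 / 1 6 3 2 4 5 / 6 3 2 4 5 1 / 2 5 6 3 1 4

Cage o is given, so (2,2) = 1.
P is a freebie, so (4,1) = 1.
G is a freebie, so (5,3) = 2.
Cage l is given, leaving (6,5) = 1.
Cage h needs product 20, which forces (5,6) = 1.
The only place for 1 in row 3 is (3,3).
Cage d has product 24; hence (1,4) = 1.
Column 5 needs a 6, and only (3,5) is open for it.
The only place for 6 in column 4 is (2,4).
6 is placed in row 2, leaving (2,3) = 5.
The only place for 6 in column 6 is (1,6).
6 is placed in row 1; hence (1,1) = 5.
Cage e needs two cells with sum 9, which forces (2,1) = 4.
The only place for 2 in column 2 is (1,2).
Column 4 needs a 3, and only (6,4) is open for it.
The two cells of cage k must have sum 7, so (5,4) = 4.
Row 5 already has 4; hence (5,5) = 5.
Cage b needs sum 13, leaving (6,1) = 2.
The 3 cells of cage b must have sum 13, so (6,2) = 5.
Cage b has sum 13, which forces (6,3) = 6.
5 is placed in row 6; hence (6,6) = 4.
The 3 cells of cage c must have sum 13; hence (2,5) = 2.
Row 2 already has 2, which forces (2,6) = 3.
Column 1 already has 2; hence (3,1) = 3.
5 is placed in column 2; hence (3,2) = 4.
Column 4 already has 4, which forces (3,4) = 5.
Column 6 now contains 3, leaving (3,6) = 2.
Cage f needs sum 10, which forces (4,2) = 6.
Cage f has sum 10, so (4,3) = 3.
Column 4 already has 5, leaving (4,4) = 2.
Cage i has product 40, leaving (4,5) = 4.
Column 6 already has 2; hence (4,6) = 5.
Column 1 already has 3, leaving (5,1) = 6.
6 is placed in column 2, which forces (5,2) = 3.
Column 3 already has 3, which forces (1,3) = 4.
Column 5 now contains 4, which forces (1,5) = 3.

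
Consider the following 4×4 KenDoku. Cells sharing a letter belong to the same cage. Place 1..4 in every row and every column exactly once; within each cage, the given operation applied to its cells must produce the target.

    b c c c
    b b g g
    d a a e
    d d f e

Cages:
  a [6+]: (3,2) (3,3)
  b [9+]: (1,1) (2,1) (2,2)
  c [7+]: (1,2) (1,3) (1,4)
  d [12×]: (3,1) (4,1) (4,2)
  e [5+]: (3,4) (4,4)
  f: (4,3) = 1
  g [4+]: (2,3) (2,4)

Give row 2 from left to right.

Cage f is a single given cell, so (4,3) = 1.
1 is placed in column 3, so (2,3) = 3.
Cage g's pair has sum 4, so (2,4) = 1.
The 3 cells of cage b must have sum 9, leaving (1,1) = 3.
The 3 cells of cage c must have sum 7; hence (1,2) = 1.
Column 1 already has 3, leaving (4,1) = 4.
Column 1 now contains 4; hence (2,1) = 2.
Cage b has sum 9, so (2,2) = 4.
Cage d needs product 12, which forces (3,1) = 1.
Column 2 already has 4, so (3,2) = 2.
Row 3 now contains 2, which forces (3,3) = 4.
Row 3 now contains 2; hence (3,4) = 3.
Cage d has product 12; hence (4,2) = 3.
3 is placed in column 4, leaving (4,4) = 2.
Column 3 already has 4, so (1,3) = 2.
2 is placed in column 4, so (1,4) = 4.
The full grid is 3 1 2 4 / 2 4 3 1 / 1 2 4 3 / 4 3 1 2.

2 4 3 1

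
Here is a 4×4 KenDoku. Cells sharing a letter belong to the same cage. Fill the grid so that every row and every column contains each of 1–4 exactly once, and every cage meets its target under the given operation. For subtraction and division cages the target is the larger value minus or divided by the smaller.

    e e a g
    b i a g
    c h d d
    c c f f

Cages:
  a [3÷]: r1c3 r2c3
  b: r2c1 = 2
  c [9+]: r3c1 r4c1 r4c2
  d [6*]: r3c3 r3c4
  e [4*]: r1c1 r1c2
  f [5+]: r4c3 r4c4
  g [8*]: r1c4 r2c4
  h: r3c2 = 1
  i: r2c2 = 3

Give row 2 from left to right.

Cage b is a single given cell, which forces r2c1 = 2.
Cage i is given, so r2c2 = 3.
Row 2 now contains 3, leaving r2c3 = 1.
Row 2 now contains 2, leaving r2c4 = 4.
Cage h is given, so r3c2 = 1.
The two cells of cage e must have product 4, leaving r1c1 = 1.
Column 2 already has 1, so r1c2 = 4.
Column 3 now contains 1; hence r1c3 = 3.
Column 4 already has 4, so r1c4 = 2.
3 is placed in column 3; hence r3c3 = 2.
Column 4 already has 2, which forces r3c4 = 3.
Column 2 now contains 4, leaving r4c2 = 2.
Column 3 already has 2, so r4c3 = 4.
Column 4 already has 3, leaving r4c4 = 1.
Row 3 now contains 3; hence r3c1 = 4.
Row 4 already has 4; hence r4c1 = 3.
Completed grid: 1 4 3 2 / 2 3 1 4 / 4 1 2 3 / 3 2 4 1.

2 3 1 4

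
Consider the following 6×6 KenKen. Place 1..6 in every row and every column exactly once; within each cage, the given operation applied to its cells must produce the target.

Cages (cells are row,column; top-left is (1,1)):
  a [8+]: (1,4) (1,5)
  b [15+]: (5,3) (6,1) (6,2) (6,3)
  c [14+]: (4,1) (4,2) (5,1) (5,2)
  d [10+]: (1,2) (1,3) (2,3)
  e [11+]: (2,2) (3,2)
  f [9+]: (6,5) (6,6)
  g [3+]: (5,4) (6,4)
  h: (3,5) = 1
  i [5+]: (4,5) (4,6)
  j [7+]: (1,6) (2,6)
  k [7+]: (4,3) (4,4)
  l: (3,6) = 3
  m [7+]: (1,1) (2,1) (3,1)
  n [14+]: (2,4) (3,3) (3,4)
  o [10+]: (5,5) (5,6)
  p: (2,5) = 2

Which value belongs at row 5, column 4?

1

Cage p is given, which forces (2,5) = 2.
Cage h is given, leaving (3,5) = 1.
Cage l is given; hence (3,6) = 3.
In row 3, 2 can only go at (3,1), so (3,1) = 2.
The only place for 6 in column 5 is (5,5).
Row 5 now contains 6, so (5,6) = 4.
The only place for 5 in column 5 is (1,5).
Row 1 already has 5, which forces (1,4) = 3.
The only place for 3 in row 2 is (2,3).
Cage d has sum 10; hence (1,2) = 1.
Cage d needs sum 10; hence (1,3) = 6.
Row 1 now contains 6, so (1,6) = 2.
Column 6 already has 2, which forces (4,6) = 1.
Row 1 now contains 1, so (1,1) = 4.
The 3 cells of cage m must have sum 7, so (2,1) = 1.
The two cells of cage j must have sum 7, leaving (2,6) = 5.
Row 4 now contains 1, leaving (4,3) = 2.
Cage k needs two cells with sum 7; hence (4,4) = 5.
The two cells of cage i must have sum 5, which forces (4,5) = 4.
4 is placed in column 5; hence (6,5) = 3.
Column 6 already has 5, leaving (6,6) = 6.
Row 2 now contains 5; hence (2,2) = 6.
Row 2 now contains 5, leaving (2,4) = 4.
Cage e's pair has sum 11, leaving (3,2) = 5.
The 3 cells of cage n must have sum 14, which forces (3,3) = 4.
The 3 cells of cage n must have sum 14, so (3,4) = 6.
Cage c needs sum 14, so (4,1) = 6.
4 is placed in row 4, leaving (4,2) = 3.
Cage c has sum 14; hence (5,1) = 3.
Cage c has sum 14, leaving (5,2) = 2.
Cage b needs sum 15, leaving (5,3) = 5.
Row 5 already has 2, so (5,4) = 1.
Row 6 now contains 6, leaving (6,1) = 5.
Cage b has sum 15; hence (6,2) = 4.
Cage b has sum 15, so (6,3) = 1.
Column 4 now contains 1, leaving (6,4) = 2.
Filled in: 4 1 6 3 5 2 / 1 6 3 4 2 5 / 2 5 4 6 1 3 / 6 3 2 5 4 1 / 3 2 5 1 6 4 / 5 4 1 2 3 6.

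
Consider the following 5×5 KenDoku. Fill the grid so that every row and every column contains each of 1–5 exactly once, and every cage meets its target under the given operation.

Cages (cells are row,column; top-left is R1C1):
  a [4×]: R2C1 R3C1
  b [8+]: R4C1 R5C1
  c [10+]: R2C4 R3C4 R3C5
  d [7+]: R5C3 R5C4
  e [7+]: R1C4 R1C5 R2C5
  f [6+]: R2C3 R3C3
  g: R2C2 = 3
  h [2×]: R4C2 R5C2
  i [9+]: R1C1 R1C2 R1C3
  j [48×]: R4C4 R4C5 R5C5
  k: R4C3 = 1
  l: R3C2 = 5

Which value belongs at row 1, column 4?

1

Cage g is a single given cell, so R2C2 = 3.
L is a freebie, which forces R3C2 = 5.
Cage k is a single given cell, so R4C3 = 1.
The 3 cells of cage j must have product 48, leaving R4C4 = 4.
Cage j has product 48, which forces R4C5 = 3.
The 3 cells of cage j must have product 48; hence R5C5 = 4.
Cage e needs sum 7, leaving R1C4 = 1.
Cage e has sum 7, which forces R1C5 = 5.
Cage c needs sum 10, which forces R2C4 = 5.
Cage e needs sum 7, leaving R2C5 = 1.
Cage c needs sum 10, which forces R3C4 = 3.
Cage c needs sum 10, so R3C5 = 2.
Row 4 already has 3, which forces R4C1 = 5.
Row 4 already has 1; hence R4C2 = 2.
Cage b's pair has sum 8, leaving R5C1 = 3.
The two cells of cage h must have product 2, so R5C2 = 1.
Column 4 already has 5, leaving R5C4 = 2.
The 3 cells of cage i must have sum 9, so R1C1 = 2.
2 is placed in column 2, which forces R1C2 = 4.
The 3 cells of cage i must have sum 9; hence R1C3 = 3.
Row 2 now contains 1; hence R2C1 = 4.
The two cells of cage f must have sum 6, which forces R2C3 = 2.
Cage a needs two cells with product 4, which forces R3C1 = 1.
Row 3 already has 2; hence R3C3 = 4.
2 is placed in row 5, so R5C3 = 5.
Filled in: 2 4 3 1 5 / 4 3 2 5 1 / 1 5 4 3 2 / 5 2 1 4 3 / 3 1 5 2 4.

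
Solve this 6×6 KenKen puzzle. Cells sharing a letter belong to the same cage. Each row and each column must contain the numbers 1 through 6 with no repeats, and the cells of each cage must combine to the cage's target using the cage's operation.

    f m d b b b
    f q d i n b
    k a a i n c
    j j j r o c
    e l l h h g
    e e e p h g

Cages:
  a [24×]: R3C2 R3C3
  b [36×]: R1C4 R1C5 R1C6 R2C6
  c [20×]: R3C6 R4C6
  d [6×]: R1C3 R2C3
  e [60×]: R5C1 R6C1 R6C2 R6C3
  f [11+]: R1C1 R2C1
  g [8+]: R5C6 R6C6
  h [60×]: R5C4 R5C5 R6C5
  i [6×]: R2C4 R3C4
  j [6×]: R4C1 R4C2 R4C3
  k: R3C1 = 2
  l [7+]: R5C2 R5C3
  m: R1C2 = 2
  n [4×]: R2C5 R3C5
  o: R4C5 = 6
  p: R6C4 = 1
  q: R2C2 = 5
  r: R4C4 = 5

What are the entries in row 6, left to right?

M is a freebie, so R1C2 = 2.
Q is a freebie, which forces R2C2 = 5.
Cage k is a single given cell, so R3C1 = 2.
Cage r is a single given cell; hence R4C4 = 5.
O is a freebie, so R4C5 = 6.
5 is placed in row 4, leaving R4C6 = 4.
Cage p is a single given cell; hence R6C4 = 1.
Cage f needs two cells with sum 11; hence R1C1 = 5.
Row 2 already has 5, so R2C1 = 6.
Cage i needs two cells with product 6, which forces R2C4 = 2.
Row 2 now contains 2, which forces R2C6 = 3.
The two cells of cage i must have product 6, which forces R3C4 = 3.
Column 6 already has 4, so R3C6 = 5.
The 3 cells of cage j must have product 6, leaving R4C3 = 2.
The 4 cells of cage e must have product 60; hence R5C1 = 1.
Cage d needs two cells with product 6, so R1C3 = 6.
The 4 cells of cage b must have product 36, leaving R1C4 = 4.
The 4 cells of cage b must have product 36, leaving R1C5 = 3.
Cage b has product 36; hence R1C6 = 1.
Row 2 now contains 2; hence R2C3 = 1.
1 is placed in row 2, which forces R2C5 = 4.
Column 3 now contains 6, so R3C3 = 4.
4 is placed in column 5, so R3C5 = 1.
1 is placed in column 1, leaving R4C1 = 3.
The 3 cells of cage j must have product 6; hence R4C2 = 1.
Column 3 already has 4, leaving R5C3 = 3.
Column 4 already has 4, so R5C4 = 6.
Row 5 now contains 6; hence R5C6 = 2.
Column 1 already has 3, leaving R6C1 = 4.
4 is placed in row 6, which forces R6C2 = 3.
The 4 cells of cage e must have product 60, so R6C3 = 5.
Row 6 now contains 5, leaving R6C5 = 2.
2 is placed in column 6, so R6C6 = 6.
Row 3 now contains 4, so R3C2 = 6.
Row 5 now contains 3; hence R5C2 = 4.
Row 5 now contains 2, so R5C5 = 5.
The full grid is 5 2 6 4 3 1 / 6 5 1 2 4 3 / 2 6 4 3 1 5 / 3 1 2 5 6 4 / 1 4 3 6 5 2 / 4 3 5 1 2 6.

4 3 5 1 2 6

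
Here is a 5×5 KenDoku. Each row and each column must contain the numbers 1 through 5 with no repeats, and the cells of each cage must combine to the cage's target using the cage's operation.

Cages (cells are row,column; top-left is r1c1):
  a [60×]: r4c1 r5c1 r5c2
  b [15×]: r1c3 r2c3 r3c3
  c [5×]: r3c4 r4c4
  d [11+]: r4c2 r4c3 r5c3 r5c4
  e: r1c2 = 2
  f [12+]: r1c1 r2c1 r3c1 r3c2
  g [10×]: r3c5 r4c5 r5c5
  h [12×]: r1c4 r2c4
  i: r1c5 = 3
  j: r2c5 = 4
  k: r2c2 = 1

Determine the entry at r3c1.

E is a freebie; hence r1c2 = 2.
I is a freebie, leaving r1c5 = 3.
K is a freebie, so r2c2 = 1.
Cage j is a single given cell; hence r2c5 = 4.
3 is placed in row 1, which forces r1c4 = 4.
Row 2 already has 4; hence r2c4 = 3.
Cage b has product 15; hence r1c3 = 1.
Row 2 now contains 3; hence r2c3 = 5.
Cage b has product 15; hence r3c3 = 3.
Row 1 already has 1, so r1c1 = 5.
Row 2 now contains 5; hence r2c1 = 2.
The 4 cells of cage f must have sum 12, so r3c1 = 1.
Cage f needs sum 12, leaving r3c2 = 4.
Row 3 now contains 1; hence r3c4 = 5.
Row 3 now contains 5; hence r3c5 = 2.
4 is placed in column 2; hence r4c2 = 3.
Cage d has sum 11, which forces r4c3 = 2.
Column 4 now contains 5, which forces r4c4 = 1.
Row 4 now contains 1; hence r4c5 = 5.
3 is placed in column 2, which forces r5c2 = 5.
The 4 cells of cage d must have sum 11, so r5c3 = 4.
Column 4 already has 1, which forces r5c4 = 2.
5 is placed in column 5, leaving r5c5 = 1.
Row 4 already has 3, so r4c1 = 4.
4 is placed in row 5, leaving r5c1 = 3.
The full grid is 5 2 1 4 3 / 2 1 5 3 4 / 1 4 3 5 2 / 4 3 2 1 5 / 3 5 4 2 1.

1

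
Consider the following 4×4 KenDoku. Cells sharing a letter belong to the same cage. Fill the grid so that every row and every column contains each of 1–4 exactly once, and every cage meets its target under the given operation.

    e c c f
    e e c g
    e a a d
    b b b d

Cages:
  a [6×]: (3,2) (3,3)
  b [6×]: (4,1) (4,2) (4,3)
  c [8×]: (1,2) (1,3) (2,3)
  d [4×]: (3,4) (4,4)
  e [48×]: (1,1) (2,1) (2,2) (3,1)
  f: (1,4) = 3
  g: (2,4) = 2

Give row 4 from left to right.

Cage f is given, leaving (1,4) = 3.
Cage g is given, leaving (2,4) = 2.
Row 2 already has 2; hence (2,2) = 4.
Row 2 now contains 4, leaving (2,3) = 1.
Cage c has product 8, so (1,2) = 2.
Cage c needs product 8; hence (1,3) = 4.
Row 2 now contains 1; hence (2,1) = 3.
2 is placed in column 2, leaving (3,2) = 3.
3 is placed in row 3, which forces (3,3) = 2.
3 is placed in column 2, which forces (4,2) = 1.
Column 3 already has 2, which forces (4,3) = 3.
Row 4 now contains 1, so (4,4) = 4.
Row 1 now contains 4, leaving (1,1) = 1.
The 4 cells of cage e must have product 48; hence (3,1) = 4.
Column 4 already has 4, so (3,4) = 1.
Row 4 now contains 1, which forces (4,1) = 2.
Filled in: 1 2 4 3 / 3 4 1 2 / 4 3 2 1 / 2 1 3 4.

2 1 3 4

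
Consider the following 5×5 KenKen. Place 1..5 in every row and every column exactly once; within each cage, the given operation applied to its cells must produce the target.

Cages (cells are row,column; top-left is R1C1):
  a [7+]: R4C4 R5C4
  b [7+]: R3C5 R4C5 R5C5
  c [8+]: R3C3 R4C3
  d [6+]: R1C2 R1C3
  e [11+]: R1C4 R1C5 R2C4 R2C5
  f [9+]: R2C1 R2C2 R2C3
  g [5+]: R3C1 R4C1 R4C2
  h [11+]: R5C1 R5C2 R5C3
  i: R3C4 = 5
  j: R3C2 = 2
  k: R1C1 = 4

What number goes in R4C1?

3

K is a freebie, which forces R1C1 = 4.
Cage j is given, leaving R3C2 = 2.
Cage i is a single given cell, which forces R3C4 = 5.
Column 2 now contains 2, which forces R4C2 = 1.
1 is placed in column 2, leaving R1C2 = 5.
Cage d's pair has sum 6, which forces R1C3 = 1.
Row 3 now contains 2, leaving R3C1 = 1.
Row 3 already has 5; hence R3C3 = 3.
1 is placed in row 3, so R3C5 = 4.
Row 4 now contains 1, leaving R4C1 = 3.
Cage c needs two cells with sum 8, so R4C3 = 5.
Row 4 now contains 3, leaving R4C4 = 4.
4 is placed in column 5, leaving R4C5 = 2.
5 is placed in column 2, so R5C2 = 4.
4 is placed in row 5; hence R5C3 = 2.
4 is placed in column 4, which forces R5C4 = 3.
Column 5 already has 2, so R5C5 = 1.
Column 4 now contains 3, which forces R1C4 = 2.
Column 5 already has 2, leaving R1C5 = 3.
Cage f has sum 9, which forces R2C1 = 2.
4 is placed in column 2, leaving R2C2 = 3.
Column 3 now contains 2; hence R2C3 = 4.
Cage e needs sum 11, leaving R2C4 = 1.
Cage e needs sum 11, so R2C5 = 5.
2 is placed in row 5; hence R5C1 = 5.
Filled in: 4 5 1 2 3 / 2 3 4 1 5 / 1 2 3 5 4 / 3 1 5 4 2 / 5 4 2 3 1.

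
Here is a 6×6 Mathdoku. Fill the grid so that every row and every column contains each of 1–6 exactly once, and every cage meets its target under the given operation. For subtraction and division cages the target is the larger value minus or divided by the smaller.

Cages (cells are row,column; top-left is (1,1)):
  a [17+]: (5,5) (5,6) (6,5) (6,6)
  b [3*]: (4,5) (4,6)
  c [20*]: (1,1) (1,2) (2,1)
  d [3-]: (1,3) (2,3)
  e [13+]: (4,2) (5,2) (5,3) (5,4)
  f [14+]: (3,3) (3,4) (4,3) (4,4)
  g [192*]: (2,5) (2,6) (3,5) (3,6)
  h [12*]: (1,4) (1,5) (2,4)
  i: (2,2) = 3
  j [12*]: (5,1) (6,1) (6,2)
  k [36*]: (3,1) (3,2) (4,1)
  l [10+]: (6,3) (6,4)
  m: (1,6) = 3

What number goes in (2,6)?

Cage m is a single given cell, so (1,6) = 3.
Cage i is given, leaving (2,2) = 3.
3 is placed in column 6, leaving (4,6) = 1.
Row 4 now contains 1, so (4,5) = 3.
The only place for 3 in row 6 is (6,1).
3 is placed in column 1; hence (3,1) = 1.
The 3 cells of cage k must have product 36, so (3,2) = 6.
The 3 cells of cage k must have product 36, which forces (4,1) = 6.
Row 4 needs a 5, and only (4,2) is open for it.
In column 2, 4 can only go at (5,2), so (5,2) = 4.
4 is placed in row 5; hence (5,1) = 2.
Cage a needs sum 17, which forces (5,5) = 5.
4 is placed in row 5; hence (5,6) = 6.
Cage j has product 12, so (6,2) = 2.
Cage a needs sum 17, so (6,5) = 1.
Cage a needs sum 17, leaving (6,6) = 5.
The 3 cells of cage c must have product 20, leaving (1,1) = 4.
Column 2 already has 2, which forces (1,2) = 1.
2 is placed in column 1, so (2,1) = 5.
The 4 cells of cage g must have product 192, which forces (2,5) = 6.
6 is placed in column 6, which forces (2,6) = 4.
Cage g has product 192, which forces (3,5) = 4.
Cage g needs product 192; hence (3,6) = 2.
The two cells of cage d must have difference 3, leaving (1,3) = 5.
The 3 cells of cage h must have product 12, leaving (1,4) = 6.
6 is placed in column 5, so (1,5) = 2.
The two cells of cage d must have difference 3, which forces (2,3) = 2.
Cage h has product 12, leaving (2,4) = 1.
Column 3 already has 5, which forces (3,3) = 3.
Row 3 now contains 3, leaving (3,4) = 5.
2 is placed in column 3, so (4,3) = 4.
Row 4 now contains 4; hence (4,4) = 2.
Column 3 now contains 3, which forces (5,3) = 1.
Column 4 now contains 1, which forces (5,4) = 3.
4 is placed in column 3, leaving (6,3) = 6.
Column 4 now contains 6, which forces (6,4) = 4.
Filled in: 4 1 5 6 2 3 / 5 3 2 1 6 4 / 1 6 3 5 4 2 / 6 5 4 2 3 1 / 2 4 1 3 5 6 / 3 2 6 4 1 5.

4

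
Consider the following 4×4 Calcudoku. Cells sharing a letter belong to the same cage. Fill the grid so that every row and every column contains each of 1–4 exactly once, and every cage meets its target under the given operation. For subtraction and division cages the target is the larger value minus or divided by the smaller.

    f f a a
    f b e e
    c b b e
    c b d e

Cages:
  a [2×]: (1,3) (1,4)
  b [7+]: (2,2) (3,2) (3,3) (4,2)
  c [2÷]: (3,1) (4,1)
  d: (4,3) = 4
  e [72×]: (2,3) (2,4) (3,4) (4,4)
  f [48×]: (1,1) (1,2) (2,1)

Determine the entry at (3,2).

3

Cage f has product 48; hence (1,1) = 3.
Cage f needs product 48, so (1,2) = 4.
The 3 cells of cage f must have product 48, leaving (2,1) = 4.
The 4 cells of cage e must have product 72, which forces (2,3) = 3.
4 is placed in row 2; hence (2,4) = 2.
Cage b has sum 7, so (3,3) = 1.
D is a freebie, so (4,3) = 4.
Row 4 already has 4, leaving (4,4) = 3.
1 is placed in column 3; hence (1,3) = 2.
Column 4 now contains 2, so (1,4) = 1.
2 is placed in row 2, so (2,2) = 1.
Row 3 already has 1; hence (3,1) = 2.
Cage b needs sum 7; hence (3,2) = 3.
3 is placed in column 4, leaving (3,4) = 4.
The two cells of cage c must have quotient 2, which forces (4,1) = 1.
Cage b needs sum 7, which forces (4,2) = 2.
Filled in: 3 4 2 1 / 4 1 3 2 / 2 3 1 4 / 1 2 4 3.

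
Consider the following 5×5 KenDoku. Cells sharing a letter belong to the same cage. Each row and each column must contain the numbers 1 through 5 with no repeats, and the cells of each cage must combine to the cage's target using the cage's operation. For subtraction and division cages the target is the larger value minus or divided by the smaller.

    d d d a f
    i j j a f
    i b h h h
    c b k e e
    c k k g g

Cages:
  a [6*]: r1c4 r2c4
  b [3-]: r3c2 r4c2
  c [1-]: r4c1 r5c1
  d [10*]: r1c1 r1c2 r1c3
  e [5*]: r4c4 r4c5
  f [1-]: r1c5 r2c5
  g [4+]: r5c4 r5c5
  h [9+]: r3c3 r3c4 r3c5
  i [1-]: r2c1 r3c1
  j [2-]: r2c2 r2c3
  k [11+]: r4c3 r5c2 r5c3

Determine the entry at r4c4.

5

In row 1, 4 can only go at r1c5, so r1c5 = 4.
The only place for 3 in row 1 is r1c4.
Column 4 already has 3, leaving r2c4 = 2.
Column 4 already has 3; hence r5c4 = 1.
The two cells of cage g must have sum 4, so r5c5 = 3.
Column 5 already has 3, so r2c5 = 5.
Cage h has sum 9; hence r3c3 = 3.
1 is placed in column 4, which forces r4c4 = 5.
Cage e needs two cells with product 5, leaving r4c5 = 1.
Cage j needs two cells with difference 2, so r2c2 = 3.
Column 3 now contains 3, so r2c3 = 1.
Column 4 already has 5, so r3c4 = 4.
Column 5 now contains 1, so r3c5 = 2.
Row 2 already has 1, so r2c1 = 4.
Row 3 already has 2, which forces r3c1 = 5.
5 is placed in row 3, leaving r3c2 = 1.
Column 1 now contains 4, leaving r4c1 = 3.
5 is placed in column 1, which forces r5c1 = 2.
2 is placed in column 1; hence r1c1 = 1.
Cage b's pair has difference 3, leaving r4c2 = 4.
Cage k needs sum 11, leaving r4c3 = 2.
Column 2 now contains 4, so r5c2 = 5.
5 is placed in row 5, which forces r5c3 = 4.
Column 2 now contains 5, so r1c2 = 2.
Column 3 now contains 2, which forces r1c3 = 5.
The full grid is 1 2 5 3 4 / 4 3 1 2 5 / 5 1 3 4 2 / 3 4 2 5 1 / 2 5 4 1 3.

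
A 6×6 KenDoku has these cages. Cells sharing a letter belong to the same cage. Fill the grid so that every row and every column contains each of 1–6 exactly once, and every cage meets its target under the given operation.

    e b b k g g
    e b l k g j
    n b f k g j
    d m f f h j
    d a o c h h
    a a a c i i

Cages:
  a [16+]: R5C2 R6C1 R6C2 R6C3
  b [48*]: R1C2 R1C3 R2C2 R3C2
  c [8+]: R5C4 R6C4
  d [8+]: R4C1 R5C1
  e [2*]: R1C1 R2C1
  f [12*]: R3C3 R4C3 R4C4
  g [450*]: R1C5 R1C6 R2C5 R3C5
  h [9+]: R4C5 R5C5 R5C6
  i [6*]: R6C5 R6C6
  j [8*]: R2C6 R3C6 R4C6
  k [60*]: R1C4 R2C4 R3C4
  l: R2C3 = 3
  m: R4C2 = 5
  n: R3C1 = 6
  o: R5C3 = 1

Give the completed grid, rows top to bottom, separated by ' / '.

1 2 4 3 6 5 / 2 6 3 4 5 1 / 6 1 2 5 3 4 / 3 5 6 1 4 2 / 5 4 1 6 2 3 / 4 3 5 2 1 6

Cage g has product 450, which forces R1C6 = 5.
L is a freebie; hence R2C3 = 3.
N is a freebie; hence R3C1 = 6.
M is a freebie, leaving R4C2 = 5.
Cage o is given; hence R5C3 = 1.
Cage f needs product 12; hence R3C3 = 2.
Cage d needs two cells with sum 8, which forces R4C1 = 3.
Cage f needs product 12, leaving R4C3 = 6.
The 3 cells of cage f must have product 12, leaving R4C4 = 1.
The two cells of cage d must have sum 8, so R5C1 = 5.
Column 3 now contains 6; hence R1C3 = 4.
4 is placed in column 3; hence R6C3 = 5.
In column 1, 4 can only go at R6C1, so R6C1 = 4.
Column 4 needs a 3, and only R1C4 is open for it.
Row 1 now contains 3, leaving R1C5 = 6.
Cage g needs product 450, leaving R2C5 = 5.
The 4 cells of cage g must have product 450, which forces R3C5 = 3.
Cage b has product 48, leaving R1C2 = 2.
The 4 cells of cage b must have product 48, leaving R2C2 = 6.
5 is placed in row 2; hence R2C4 = 4.
Row 3 already has 3, so R3C2 = 1.
The 3 cells of cage k must have product 60; hence R3C4 = 5.
Row 3 now contains 1, leaving R3C6 = 4.
Column 6 now contains 4; hence R4C6 = 2.
Column 2 already has 6, which forces R5C2 = 4.
Row 5 already has 4, which forces R5C5 = 2.
Cage h has sum 9, leaving R5C6 = 3.
Column 2 already has 1, so R6C2 = 3.
Column 5 now contains 2, which forces R6C5 = 1.
Column 6 now contains 3, so R6C6 = 6.
2 is placed in row 1; hence R1C1 = 1.
The two cells of cage e must have product 2, leaving R2C1 = 2.
Column 6 now contains 2, which forces R2C6 = 1.
2 is placed in row 4; hence R4C5 = 4.
2 is placed in row 5, which forces R5C4 = 6.
Row 6 already has 6, so R6C4 = 2.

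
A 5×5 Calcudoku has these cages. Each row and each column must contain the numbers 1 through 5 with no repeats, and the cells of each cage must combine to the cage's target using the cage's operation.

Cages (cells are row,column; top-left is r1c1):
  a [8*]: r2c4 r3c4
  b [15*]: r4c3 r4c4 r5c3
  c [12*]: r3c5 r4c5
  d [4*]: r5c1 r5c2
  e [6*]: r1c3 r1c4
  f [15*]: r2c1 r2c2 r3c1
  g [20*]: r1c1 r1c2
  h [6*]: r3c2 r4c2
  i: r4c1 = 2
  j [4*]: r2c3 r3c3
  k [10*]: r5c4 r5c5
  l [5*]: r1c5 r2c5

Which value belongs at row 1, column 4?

3

Cage i is given; hence r4c1 = 2.
2 is placed in row 4, so r4c2 = 3.
Row 4 now contains 3, which forces r4c5 = 4.
Column 2 already has 3, leaving r3c2 = 2.
Row 3 now contains 2, leaving r3c4 = 4.
Column 5 now contains 4, so r3c5 = 3.
Cage b needs product 15, which forces r5c3 = 3.
Column 3 already has 3, leaving r1c3 = 2.
Cage e needs two cells with product 6, which forces r1c4 = 3.
Cage f has product 15, which forces r2c1 = 3.
Cage j needs two cells with product 4; hence r2c3 = 4.
Column 4 already has 4; hence r2c4 = 2.
4 is placed in row 3, leaving r3c3 = 1.
1 is placed in column 3, leaving r4c3 = 5.
Row 4 already has 5; hence r4c4 = 1.
Column 4 now contains 2, leaving r5c4 = 5.
5 is placed in row 5, which forces r5c5 = 2.
Cage f has product 15, which forces r2c2 = 1.
1 is placed in row 2; hence r2c5 = 5.
Row 3 already has 1, leaving r3c1 = 5.
Column 2 now contains 1, leaving r5c2 = 4.
Column 1 already has 5; hence r1c1 = 4.
4 is placed in column 2, which forces r1c2 = 5.
Column 5 now contains 5; hence r1c5 = 1.
Row 5 already has 4, leaving r5c1 = 1.
The full grid is 4 5 2 3 1 / 3 1 4 2 5 / 5 2 1 4 3 / 2 3 5 1 4 / 1 4 3 5 2.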